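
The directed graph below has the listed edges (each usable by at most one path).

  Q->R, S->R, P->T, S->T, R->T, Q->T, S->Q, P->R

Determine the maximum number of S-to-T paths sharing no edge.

Assign every edge capacity 1; by Menger, the answer equals the max flow.
Path S→T (+1); total 1.
Path S→Q→T (+1); total 2.
Path S→R→T (+1); total 3.
No residual S→T path; max flow = 3.
Certifying cut of size 3: {S→Q, S→R, S→T}.

3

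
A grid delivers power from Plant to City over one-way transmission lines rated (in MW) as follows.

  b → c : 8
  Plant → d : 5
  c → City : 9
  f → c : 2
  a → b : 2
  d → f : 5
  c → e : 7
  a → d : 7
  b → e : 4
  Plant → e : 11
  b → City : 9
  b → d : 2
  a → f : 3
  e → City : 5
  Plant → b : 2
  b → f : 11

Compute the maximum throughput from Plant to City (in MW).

9

Augment Plant→b→City: bottleneck 2, flow now 2.
Augment Plant→e→City: bottleneck 5, flow now 7.
Augment Plant→d→f→c→City: bottleneck 2, flow now 9.
No augmenting path remains; maximum flow = 9.
In the residual graph, reachable from Plant: {Plant, d, e, f}.
Min-cut edges: Plant→b (2), e→City (5), f→c (2); capacity 2 + 5 + 2 = 9.
This cut is saturated, so no flow can exceed 9.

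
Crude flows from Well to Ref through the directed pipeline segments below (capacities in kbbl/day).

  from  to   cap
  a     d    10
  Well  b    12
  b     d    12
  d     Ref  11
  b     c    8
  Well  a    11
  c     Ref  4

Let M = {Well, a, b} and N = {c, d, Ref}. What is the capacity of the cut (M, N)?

30

Edges leaving {Well, a, b}: a→d (10), b→c (8), b→d (12).
Cut capacity = 10 + 8 + 12 = 30.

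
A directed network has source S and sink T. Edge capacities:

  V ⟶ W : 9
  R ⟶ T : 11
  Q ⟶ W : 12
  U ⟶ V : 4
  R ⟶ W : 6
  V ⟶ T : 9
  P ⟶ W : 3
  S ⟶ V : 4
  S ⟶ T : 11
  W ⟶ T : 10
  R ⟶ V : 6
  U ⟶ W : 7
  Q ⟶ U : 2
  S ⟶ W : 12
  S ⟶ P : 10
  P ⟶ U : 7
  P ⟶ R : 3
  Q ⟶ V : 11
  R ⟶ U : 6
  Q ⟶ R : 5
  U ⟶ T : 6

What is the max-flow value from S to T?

Augment S→T: bottleneck 11, flow now 11.
Augment S→V→T: bottleneck 4, flow now 15.
Augment S→W→T: bottleneck 10, flow now 25.
Augment S→P→R→T: bottleneck 3, flow now 28.
Augment S→P→U→T: bottleneck 6, flow now 34.
Augment S→P→U→V→T: bottleneck 1, flow now 35.
No augmenting path remains; maximum flow = 35.
In the residual graph, reachable from S: {S, W}.
Min-cut edges: S→P (10), S→V (4), S→T (11), W→T (10); capacity 10 + 4 + 11 + 10 = 35.
This cut is saturated, so no flow can exceed 35.

35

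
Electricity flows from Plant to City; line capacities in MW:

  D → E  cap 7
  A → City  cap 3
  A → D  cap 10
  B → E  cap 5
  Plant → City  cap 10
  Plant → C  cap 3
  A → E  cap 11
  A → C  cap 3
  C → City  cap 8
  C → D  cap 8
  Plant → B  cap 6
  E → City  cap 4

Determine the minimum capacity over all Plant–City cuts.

17

Augment Plant→City: bottleneck 10, flow now 10.
Augment Plant→C→City: bottleneck 3, flow now 13.
Augment Plant→B→E→City: bottleneck 4, flow now 17.
No augmenting path remains; maximum flow = 17.
By max-flow min-cut, the minimum cut capacity equals the max flow.
In the residual graph, reachable from Plant: {Plant, B, E}.
Min-cut edges: Plant→C (3), Plant→City (10), E→City (4); capacity 3 + 10 + 4 = 17.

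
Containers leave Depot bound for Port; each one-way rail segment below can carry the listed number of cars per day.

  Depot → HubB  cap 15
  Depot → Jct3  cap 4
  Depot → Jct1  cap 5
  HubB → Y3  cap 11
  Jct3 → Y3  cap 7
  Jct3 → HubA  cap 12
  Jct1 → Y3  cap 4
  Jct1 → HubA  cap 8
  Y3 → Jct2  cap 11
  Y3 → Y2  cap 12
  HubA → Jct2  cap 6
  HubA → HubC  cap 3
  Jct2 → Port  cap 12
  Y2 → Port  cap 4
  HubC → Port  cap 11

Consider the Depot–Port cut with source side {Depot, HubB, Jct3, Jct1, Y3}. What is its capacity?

43

Edges leaving {Depot, HubB, Jct3, Jct1, Y3}: Jct3→HubA (12), Jct1→HubA (8), Y3→Jct2 (11), Y3→Y2 (12).
Cut capacity = 12 + 8 + 11 + 12 = 43.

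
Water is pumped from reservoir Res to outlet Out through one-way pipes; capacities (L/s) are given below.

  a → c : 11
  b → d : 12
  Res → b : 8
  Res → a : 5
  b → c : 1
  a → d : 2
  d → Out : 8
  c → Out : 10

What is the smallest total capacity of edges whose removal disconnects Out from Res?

13

Augment Res→a→c→Out: bottleneck 5, flow now 5.
Augment Res→b→c→Out: bottleneck 1, flow now 6.
Augment Res→b→d→Out: bottleneck 7, flow now 13.
No augmenting path remains; maximum flow = 13.
By max-flow min-cut, the minimum cut capacity equals the max flow.
In the residual graph, reachable from Res: {Res}.
Min-cut edges: Res→a (5), Res→b (8); capacity 5 + 8 = 13.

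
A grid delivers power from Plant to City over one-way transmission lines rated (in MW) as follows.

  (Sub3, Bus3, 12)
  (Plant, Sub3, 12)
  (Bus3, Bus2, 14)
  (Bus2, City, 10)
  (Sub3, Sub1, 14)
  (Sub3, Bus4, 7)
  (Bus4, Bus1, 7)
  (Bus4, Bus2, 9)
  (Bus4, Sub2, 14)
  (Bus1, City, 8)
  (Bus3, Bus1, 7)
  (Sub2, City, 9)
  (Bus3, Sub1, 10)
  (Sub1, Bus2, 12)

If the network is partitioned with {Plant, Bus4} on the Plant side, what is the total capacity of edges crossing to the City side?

Edges leaving {Plant, Bus4}: Plant→Sub3 (12), Bus4→Bus1 (7), Bus4→Sub2 (14), Bus4→Bus2 (9).
Cut capacity = 12 + 7 + 14 + 9 = 42.

42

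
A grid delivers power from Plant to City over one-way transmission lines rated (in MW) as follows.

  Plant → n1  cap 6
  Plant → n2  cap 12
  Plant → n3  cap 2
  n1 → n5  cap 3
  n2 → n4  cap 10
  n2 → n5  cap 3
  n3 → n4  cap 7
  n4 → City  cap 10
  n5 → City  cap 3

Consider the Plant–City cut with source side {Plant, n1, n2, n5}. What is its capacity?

15

Edges leaving {Plant, n1, n2, n5}: Plant→n3 (2), n2→n4 (10), n5→City (3).
Cut capacity = 2 + 10 + 3 = 15.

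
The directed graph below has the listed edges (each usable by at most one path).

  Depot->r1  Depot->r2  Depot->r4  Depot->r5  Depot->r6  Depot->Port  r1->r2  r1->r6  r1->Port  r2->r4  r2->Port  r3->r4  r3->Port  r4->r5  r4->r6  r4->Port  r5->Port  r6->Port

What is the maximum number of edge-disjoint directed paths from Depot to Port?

Assign every edge capacity 1; by Menger, the answer equals the max flow.
Path Depot→Port (+1); total 1.
Path Depot→r1→Port (+1); total 2.
Path Depot→r2→Port (+1); total 3.
Path Depot→r4→Port (+1); total 4.
Path Depot→r5→Port (+1); total 5.
Path Depot→r6→Port (+1); total 6.
No residual Depot→Port path; max flow = 6.
Certifying cut of size 6: {Depot→Port, Depot→r1, Depot→r2, Depot→r4, Depot→r5, Depot→r6}.

6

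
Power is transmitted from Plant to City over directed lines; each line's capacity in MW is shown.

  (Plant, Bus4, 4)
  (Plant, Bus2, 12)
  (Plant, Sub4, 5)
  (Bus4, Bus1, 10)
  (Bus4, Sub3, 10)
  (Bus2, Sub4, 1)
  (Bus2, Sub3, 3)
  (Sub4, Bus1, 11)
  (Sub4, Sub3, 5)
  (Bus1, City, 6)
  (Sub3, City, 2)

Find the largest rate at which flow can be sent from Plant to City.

Augment Plant→Bus4→Bus1→City: bottleneck 4, flow now 4.
Augment Plant→Bus2→Sub3→City: bottleneck 2, flow now 6.
Augment Plant→Sub4→Bus1→City: bottleneck 2, flow now 8.
No augmenting path remains; maximum flow = 8.
In the residual graph, reachable from Plant: {Plant, Bus4, Bus2, Sub4, Bus1, Sub3}.
Min-cut edges: Bus1→City (6), Sub3→City (2); capacity 6 + 2 = 8.
This cut is saturated, so no flow can exceed 8.

8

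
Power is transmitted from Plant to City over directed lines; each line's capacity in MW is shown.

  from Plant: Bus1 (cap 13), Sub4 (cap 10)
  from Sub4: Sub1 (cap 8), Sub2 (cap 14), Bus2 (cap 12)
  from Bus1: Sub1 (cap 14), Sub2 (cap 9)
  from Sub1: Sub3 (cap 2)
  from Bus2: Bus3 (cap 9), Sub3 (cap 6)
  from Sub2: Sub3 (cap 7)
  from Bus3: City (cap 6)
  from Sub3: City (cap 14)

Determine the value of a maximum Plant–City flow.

19

Augment Plant→Sub4→Sub1→Sub3→City: bottleneck 2, flow now 2.
Augment Plant→Sub4→Bus2→Bus3→City: bottleneck 6, flow now 8.
Augment Plant→Sub4→Bus2→Sub3→City: bottleneck 2, flow now 10.
Augment Plant→Bus1→Sub2→Sub3→City: bottleneck 7, flow now 17.
Augment Plant→Bus1→Sub1→Sub4→Bus2→Sub3→City: bottleneck 2, flow now 19. (uses reverse residual edge)
No augmenting path remains; maximum flow = 19.
In the residual graph, reachable from Plant: {Plant, Bus1, Sub1, Sub2}.
Min-cut edges: Plant→Sub4 (10), Sub1→Sub3 (2), Sub2→Sub3 (7); capacity 10 + 2 + 7 = 19.
This cut is saturated, so no flow can exceed 19.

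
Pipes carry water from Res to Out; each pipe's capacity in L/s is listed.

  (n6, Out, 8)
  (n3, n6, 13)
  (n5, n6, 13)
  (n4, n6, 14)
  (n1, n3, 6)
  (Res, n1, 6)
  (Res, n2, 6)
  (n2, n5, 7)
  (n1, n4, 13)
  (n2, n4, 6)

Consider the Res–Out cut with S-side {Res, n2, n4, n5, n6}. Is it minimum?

No — its capacity is 14, but the minimum cut has capacity 8.

Given cut capacity: 6 + 8 = 14.
Augment Res→n1→n3→n6→Out: bottleneck 6, flow now 6.
Augment Res→n2→n4→n6→Out: bottleneck 2, flow now 8.
No augmenting path remains; maximum flow = 8.
In the residual graph, reachable from Res: {Res, n1, n2, n3, n4, n5, n6}.
Min-cut edges: n6→Out (8); capacity 8 = 8.
Cut capacity 14 exceeds the max flow 8, so it is not minimum.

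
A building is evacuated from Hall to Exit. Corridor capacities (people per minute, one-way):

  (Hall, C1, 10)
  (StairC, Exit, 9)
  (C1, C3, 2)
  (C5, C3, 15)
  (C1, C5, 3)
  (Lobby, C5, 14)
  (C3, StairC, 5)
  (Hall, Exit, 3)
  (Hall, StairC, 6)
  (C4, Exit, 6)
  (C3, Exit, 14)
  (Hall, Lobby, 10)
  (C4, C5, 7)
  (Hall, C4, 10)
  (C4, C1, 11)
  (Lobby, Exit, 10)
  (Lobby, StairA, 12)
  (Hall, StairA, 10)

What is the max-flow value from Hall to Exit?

Augment Hall→Exit: bottleneck 3, flow now 3.
Augment Hall→C4→Exit: bottleneck 6, flow now 9.
Augment Hall→Lobby→Exit: bottleneck 10, flow now 19.
Augment Hall→StairC→Exit: bottleneck 6, flow now 25.
Augment Hall→C1→C3→Exit: bottleneck 2, flow now 27.
Augment Hall→C4→C5→C3→Exit: bottleneck 4, flow now 31.
Augment Hall→C1→C5→C3→Exit: bottleneck 3, flow now 34.
No augmenting path remains; maximum flow = 34.
In the residual graph, reachable from Hall: {Hall, C1, StairA}.
Min-cut edges: Hall→C4 (10), Hall→Lobby (10), Hall→StairC (6), Hall→Exit (3), C1→C5 (3), C1→C3 (2); capacity 10 + 10 + 6 + 3 + 3 + 2 = 34.
This cut is saturated, so no flow can exceed 34.

34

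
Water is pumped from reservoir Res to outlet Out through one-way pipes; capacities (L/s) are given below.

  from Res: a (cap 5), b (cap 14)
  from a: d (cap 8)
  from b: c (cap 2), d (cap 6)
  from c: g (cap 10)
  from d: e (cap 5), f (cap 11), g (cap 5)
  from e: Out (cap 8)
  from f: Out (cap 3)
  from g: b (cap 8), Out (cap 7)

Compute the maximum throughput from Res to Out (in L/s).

Augment Res→a→d→e→Out: bottleneck 5, flow now 5.
Augment Res→b→c→g→Out: bottleneck 2, flow now 7.
Augment Res→b→d→f→Out: bottleneck 3, flow now 10.
Augment Res→b→d→g→Out: bottleneck 3, flow now 13.
No augmenting path remains; maximum flow = 13.
In the residual graph, reachable from Res: {Res, b}.
Min-cut edges: Res→a (5), b→c (2), b→d (6); capacity 5 + 2 + 6 = 13.
This cut is saturated, so no flow can exceed 13.

13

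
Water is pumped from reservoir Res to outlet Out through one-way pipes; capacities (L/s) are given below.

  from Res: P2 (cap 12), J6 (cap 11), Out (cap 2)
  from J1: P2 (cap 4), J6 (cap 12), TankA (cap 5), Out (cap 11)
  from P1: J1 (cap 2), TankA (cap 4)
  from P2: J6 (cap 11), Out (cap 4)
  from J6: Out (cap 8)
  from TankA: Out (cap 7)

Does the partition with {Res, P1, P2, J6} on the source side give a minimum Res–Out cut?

No — its capacity is 20, but the minimum cut has capacity 14.

Given cut capacity: 2 + 2 + 4 + 4 + 8 = 20.
Augment Res→Out: bottleneck 2, flow now 2.
Augment Res→P2→Out: bottleneck 4, flow now 6.
Augment Res→J6→Out: bottleneck 8, flow now 14.
No augmenting path remains; maximum flow = 14.
In the residual graph, reachable from Res: {Res, P2, J6}.
Min-cut edges: Res→Out (2), P2→Out (4), J6→Out (8); capacity 2 + 4 + 8 = 14.
Cut capacity 20 exceeds the max flow 14, so it is not minimum.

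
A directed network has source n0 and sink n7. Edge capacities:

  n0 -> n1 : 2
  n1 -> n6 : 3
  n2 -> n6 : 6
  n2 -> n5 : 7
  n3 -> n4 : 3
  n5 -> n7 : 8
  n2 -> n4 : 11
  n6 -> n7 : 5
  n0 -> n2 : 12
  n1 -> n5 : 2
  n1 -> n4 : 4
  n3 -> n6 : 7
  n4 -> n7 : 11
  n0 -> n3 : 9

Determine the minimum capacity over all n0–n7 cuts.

22

Augment n0→n1→n4→n7: bottleneck 2, flow now 2.
Augment n0→n2→n4→n7: bottleneck 9, flow now 11.
Augment n0→n2→n5→n7: bottleneck 3, flow now 14.
Augment n0→n3→n6→n7: bottleneck 5, flow now 19.
Augment n0→n3→n4→n1→n5→n7: bottleneck 2, flow now 21. (uses reverse residual edge)
Augment n0→n3→n4→n2→n5→n7: bottleneck 1, flow now 22. (uses reverse residual edge)
No augmenting path remains; maximum flow = 22.
By max-flow min-cut, the minimum cut capacity equals the max flow.
In the residual graph, reachable from n0: {n0, n3, n6}.
Min-cut edges: n0→n1 (2), n0→n2 (12), n3→n4 (3), n6→n7 (5); capacity 2 + 12 + 3 + 5 = 22.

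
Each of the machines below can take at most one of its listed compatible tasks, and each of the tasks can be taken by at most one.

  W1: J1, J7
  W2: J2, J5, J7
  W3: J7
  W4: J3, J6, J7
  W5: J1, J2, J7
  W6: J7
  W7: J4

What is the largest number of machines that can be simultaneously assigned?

6

Unit-capacity flow: source→left, listed edges, right→sink; max matching = max flow.
Augmenting path W1→J1 (+1); matched 1.
Augmenting path W2→J2 (+1); matched 2.
Augmenting path W3→J7 (+1); matched 3.
Augmenting path W4→J3 (+1); matched 4.
Augmenting path W7→J4 (+1); matched 5.
Augmenting path W5→J2→W2→J5 (+1); matched 6.
No augmenting path remains; maximum matching = 6.
König certificate: {W1, W2, W4, W5, W7, J7} is a vertex cover of size 6 (every listed pair touches it), so no matching can be larger.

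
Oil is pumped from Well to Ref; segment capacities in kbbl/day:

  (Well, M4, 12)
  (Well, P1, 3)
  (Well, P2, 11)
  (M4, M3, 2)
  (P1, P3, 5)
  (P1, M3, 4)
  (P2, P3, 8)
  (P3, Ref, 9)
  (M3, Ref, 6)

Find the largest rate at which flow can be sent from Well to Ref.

Augment Well→M4→M3→Ref: bottleneck 2, flow now 2.
Augment Well→P1→P3→Ref: bottleneck 3, flow now 5.
Augment Well→P2→P3→Ref: bottleneck 6, flow now 11.
Augment Well→P2→P3→P1→M3→Ref: bottleneck 2, flow now 13. (uses reverse residual edge)
No augmenting path remains; maximum flow = 13.
In the residual graph, reachable from Well: {Well, M4, P2}.
Min-cut edges: Well→P1 (3), M4→M3 (2), P2→P3 (8); capacity 3 + 2 + 8 = 13.
This cut is saturated, so no flow can exceed 13.

13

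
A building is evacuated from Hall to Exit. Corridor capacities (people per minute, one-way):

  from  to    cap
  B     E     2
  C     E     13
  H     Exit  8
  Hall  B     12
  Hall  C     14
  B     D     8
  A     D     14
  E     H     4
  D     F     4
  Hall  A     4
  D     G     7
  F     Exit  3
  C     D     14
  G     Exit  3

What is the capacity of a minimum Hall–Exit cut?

10

Augment Hall→A→D→F→Exit: bottleneck 3, flow now 3.
Augment Hall→A→D→G→Exit: bottleneck 1, flow now 4.
Augment Hall→B→D→G→Exit: bottleneck 2, flow now 6.
Augment Hall→B→E→H→Exit: bottleneck 2, flow now 8.
Augment Hall→C→E→H→Exit: bottleneck 2, flow now 10.
No augmenting path remains; maximum flow = 10.
By max-flow min-cut, the minimum cut capacity equals the max flow.
In the residual graph, reachable from Hall: {Hall, A, B, C, D, E, F, G}.
Min-cut edges: E→H (4), F→Exit (3), G→Exit (3); capacity 4 + 3 + 3 = 10.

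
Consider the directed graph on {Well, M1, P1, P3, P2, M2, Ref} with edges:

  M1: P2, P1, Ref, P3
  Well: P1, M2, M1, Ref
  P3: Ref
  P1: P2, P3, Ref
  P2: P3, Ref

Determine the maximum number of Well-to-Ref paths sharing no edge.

3

Assign every edge capacity 1; by Menger, the answer equals the max flow.
Path Well→Ref (+1); total 1.
Path Well→M1→Ref (+1); total 2.
Path Well→P1→Ref (+1); total 3.
No residual Well→Ref path; max flow = 3.
Certifying cut of size 3: {Well→M1, Well→P1, Well→Ref}.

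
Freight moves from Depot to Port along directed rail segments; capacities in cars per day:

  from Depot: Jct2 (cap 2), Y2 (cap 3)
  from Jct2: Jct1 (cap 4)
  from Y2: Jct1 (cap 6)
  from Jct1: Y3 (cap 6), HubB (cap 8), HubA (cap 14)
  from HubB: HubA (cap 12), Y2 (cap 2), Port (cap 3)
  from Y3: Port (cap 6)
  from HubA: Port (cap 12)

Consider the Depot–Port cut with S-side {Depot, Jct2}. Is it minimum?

Given cut capacity: 3 + 4 = 7.
Augment Depot→Jct2→Jct1→HubB→Port: bottleneck 2, flow now 2.
Augment Depot→Y2→Jct1→HubB→Port: bottleneck 1, flow now 3.
Augment Depot→Y2→Jct1→Y3→Port: bottleneck 2, flow now 5.
No augmenting path remains; maximum flow = 5.
In the residual graph, reachable from Depot: {Depot}.
Min-cut edges: Depot→Jct2 (2), Depot→Y2 (3); capacity 2 + 3 = 5.
Cut capacity 7 exceeds the max flow 5, so it is not minimum.

No — its capacity is 7, but the minimum cut has capacity 5.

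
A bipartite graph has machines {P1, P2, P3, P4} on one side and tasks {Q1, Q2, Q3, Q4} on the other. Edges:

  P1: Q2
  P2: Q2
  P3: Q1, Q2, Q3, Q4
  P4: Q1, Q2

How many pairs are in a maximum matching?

3

Unit-capacity flow: source→left, listed edges, right→sink; max matching = max flow.
Augmenting path P1→Q2 (+1); matched 1.
Augmenting path P3→Q1 (+1); matched 2.
Augmenting path P4→Q1→P3→Q3 (+1); matched 3.
No augmenting path remains; maximum matching = 3.
König certificate: {P3, P4, Q2} is a vertex cover of size 3 (every listed pair touches it), so no matching can be larger.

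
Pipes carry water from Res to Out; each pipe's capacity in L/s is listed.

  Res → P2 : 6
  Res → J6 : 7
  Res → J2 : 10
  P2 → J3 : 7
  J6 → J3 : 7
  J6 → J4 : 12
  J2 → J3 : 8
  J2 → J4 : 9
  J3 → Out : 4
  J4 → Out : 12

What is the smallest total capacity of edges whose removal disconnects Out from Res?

Augment Res→P2→J3→Out: bottleneck 4, flow now 4.
Augment Res→J6→J4→Out: bottleneck 7, flow now 11.
Augment Res→J2→J4→Out: bottleneck 5, flow now 16.
No augmenting path remains; maximum flow = 16.
By max-flow min-cut, the minimum cut capacity equals the max flow.
In the residual graph, reachable from Res: {Res, P2, J6, J2, J3, J4}.
Min-cut edges: J3→Out (4), J4→Out (12); capacity 4 + 12 = 16.

16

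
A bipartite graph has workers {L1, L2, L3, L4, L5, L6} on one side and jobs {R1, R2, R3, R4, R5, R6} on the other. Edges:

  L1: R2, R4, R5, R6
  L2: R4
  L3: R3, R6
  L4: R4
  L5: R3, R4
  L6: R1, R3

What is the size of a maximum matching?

Unit-capacity flow: source→left, listed edges, right→sink; max matching = max flow.
Augmenting path L1→R2 (+1); matched 1.
Augmenting path L2→R4 (+1); matched 2.
Augmenting path L3→R3 (+1); matched 3.
Augmenting path L6→R1 (+1); matched 4.
Augmenting path L5→R3→L3→R6 (+1); matched 5.
No augmenting path remains; maximum matching = 5.
König certificate: {L1, L3, L5, L6, R4} is a vertex cover of size 5 (every listed pair touches it), so no matching can be larger.

5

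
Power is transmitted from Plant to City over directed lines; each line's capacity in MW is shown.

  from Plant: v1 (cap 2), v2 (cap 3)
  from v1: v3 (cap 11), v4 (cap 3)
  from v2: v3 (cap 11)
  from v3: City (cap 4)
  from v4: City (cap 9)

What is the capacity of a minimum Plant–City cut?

5

Augment Plant→v1→v3→City: bottleneck 2, flow now 2.
Augment Plant→v2→v3→City: bottleneck 2, flow now 4.
Augment Plant→v2→v3→v1→v4→City: bottleneck 1, flow now 5. (uses reverse residual edge)
No augmenting path remains; maximum flow = 5.
By max-flow min-cut, the minimum cut capacity equals the max flow.
In the residual graph, reachable from Plant: {Plant}.
Min-cut edges: Plant→v1 (2), Plant→v2 (3); capacity 2 + 3 = 5.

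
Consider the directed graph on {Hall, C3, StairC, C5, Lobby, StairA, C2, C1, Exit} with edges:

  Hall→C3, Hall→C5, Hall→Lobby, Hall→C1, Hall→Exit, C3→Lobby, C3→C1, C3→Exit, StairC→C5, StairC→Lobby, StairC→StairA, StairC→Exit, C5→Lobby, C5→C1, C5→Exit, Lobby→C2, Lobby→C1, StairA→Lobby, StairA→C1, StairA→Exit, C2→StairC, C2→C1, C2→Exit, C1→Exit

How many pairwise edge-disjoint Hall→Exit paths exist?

5

Assign every edge capacity 1; by Menger, the answer equals the max flow.
Path Hall→Exit (+1); total 1.
Path Hall→C3→Exit (+1); total 2.
Path Hall→C5→Exit (+1); total 3.
Path Hall→C1→Exit (+1); total 4.
Path Hall→Lobby→C2→Exit (+1); total 5.
No residual Hall→Exit path; max flow = 5.
Certifying cut of size 5: {Hall→C1, Hall→C3, Hall→C5, Hall→Exit, Hall→Lobby}.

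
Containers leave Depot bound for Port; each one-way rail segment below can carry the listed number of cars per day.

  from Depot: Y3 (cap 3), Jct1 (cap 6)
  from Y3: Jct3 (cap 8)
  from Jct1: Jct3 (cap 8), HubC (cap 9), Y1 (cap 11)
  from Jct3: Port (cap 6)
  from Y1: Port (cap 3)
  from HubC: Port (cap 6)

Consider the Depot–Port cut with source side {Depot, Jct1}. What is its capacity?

31

Edges leaving {Depot, Jct1}: Depot→Y3 (3), Jct1→Jct3 (8), Jct1→Y1 (11), Jct1→HubC (9).
Cut capacity = 3 + 8 + 11 + 9 = 31.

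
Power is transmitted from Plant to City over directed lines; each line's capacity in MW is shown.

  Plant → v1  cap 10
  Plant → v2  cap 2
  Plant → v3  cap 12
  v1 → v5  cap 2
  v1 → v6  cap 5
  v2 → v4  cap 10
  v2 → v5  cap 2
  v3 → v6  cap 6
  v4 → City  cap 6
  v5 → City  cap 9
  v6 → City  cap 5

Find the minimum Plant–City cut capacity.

9

Augment Plant→v1→v5→City: bottleneck 2, flow now 2.
Augment Plant→v1→v6→City: bottleneck 5, flow now 7.
Augment Plant→v2→v4→City: bottleneck 2, flow now 9.
No augmenting path remains; maximum flow = 9.
By max-flow min-cut, the minimum cut capacity equals the max flow.
In the residual graph, reachable from Plant: {Plant, v1, v3, v6}.
Min-cut edges: Plant→v2 (2), v1→v5 (2), v6→City (5); capacity 2 + 2 + 5 = 9.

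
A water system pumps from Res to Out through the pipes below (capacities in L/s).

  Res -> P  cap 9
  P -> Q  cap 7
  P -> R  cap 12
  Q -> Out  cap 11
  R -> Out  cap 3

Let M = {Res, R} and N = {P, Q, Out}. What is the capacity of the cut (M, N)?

12

Edges leaving {Res, R}: Res→P (9), R→Out (3).
Cut capacity = 9 + 3 = 12.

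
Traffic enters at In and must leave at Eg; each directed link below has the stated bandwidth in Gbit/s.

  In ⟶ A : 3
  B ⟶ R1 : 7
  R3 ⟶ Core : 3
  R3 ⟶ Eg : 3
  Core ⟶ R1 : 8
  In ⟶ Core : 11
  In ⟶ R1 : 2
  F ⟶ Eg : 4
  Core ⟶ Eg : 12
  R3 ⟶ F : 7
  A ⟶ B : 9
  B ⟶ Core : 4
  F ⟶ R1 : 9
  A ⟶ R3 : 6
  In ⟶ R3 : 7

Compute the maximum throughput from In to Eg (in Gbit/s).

Augment In→R3→Eg: bottleneck 3, flow now 3.
Augment In→Core→Eg: bottleneck 11, flow now 14.
Augment In→R3→Core→Eg: bottleneck 1, flow now 15.
Augment In→R3→F→Eg: bottleneck 3, flow now 18.
Augment In→A→R3→F→Eg: bottleneck 1, flow now 19.
No augmenting path remains; maximum flow = 19.
In the residual graph, reachable from In: {In, A, B, R3, Core, F, R1}.
Min-cut edges: R3→Eg (3), Core→Eg (12), F→Eg (4); capacity 3 + 12 + 4 = 19.
This cut is saturated, so no flow can exceed 19.

19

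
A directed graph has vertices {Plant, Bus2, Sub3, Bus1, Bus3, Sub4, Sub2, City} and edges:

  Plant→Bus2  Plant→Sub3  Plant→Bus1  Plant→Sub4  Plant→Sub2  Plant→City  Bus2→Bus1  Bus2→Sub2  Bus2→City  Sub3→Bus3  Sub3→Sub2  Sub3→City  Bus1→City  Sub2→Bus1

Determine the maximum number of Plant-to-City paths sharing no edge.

4

Assign every edge capacity 1; by Menger, the answer equals the max flow.
Path Plant→City (+1); total 1.
Path Plant→Bus2→City (+1); total 2.
Path Plant→Sub3→City (+1); total 3.
Path Plant→Bus1→City (+1); total 4.
No residual Plant→City path; max flow = 4.
Certifying cut of size 4: {Bus1→City, Plant→Bus2, Plant→City, Plant→Sub3}.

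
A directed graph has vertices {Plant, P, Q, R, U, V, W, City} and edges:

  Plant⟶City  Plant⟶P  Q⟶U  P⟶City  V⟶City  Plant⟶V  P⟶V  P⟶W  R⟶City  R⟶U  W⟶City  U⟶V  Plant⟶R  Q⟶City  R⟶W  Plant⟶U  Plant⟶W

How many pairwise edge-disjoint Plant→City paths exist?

5

Assign every edge capacity 1; by Menger, the answer equals the max flow.
Path Plant→City (+1); total 1.
Path Plant→P→City (+1); total 2.
Path Plant→R→City (+1); total 3.
Path Plant→V→City (+1); total 4.
Path Plant→W→City (+1); total 5.
No residual Plant→City path; max flow = 5.
Certifying cut of size 5: {Plant→City, Plant→P, Plant→R, Plant→W, V→City}.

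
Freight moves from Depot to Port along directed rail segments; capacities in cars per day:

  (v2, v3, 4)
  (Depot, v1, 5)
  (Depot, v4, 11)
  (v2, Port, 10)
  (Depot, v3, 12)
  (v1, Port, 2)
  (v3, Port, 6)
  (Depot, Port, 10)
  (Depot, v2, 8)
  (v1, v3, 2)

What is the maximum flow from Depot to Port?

Augment Depot→Port: bottleneck 10, flow now 10.
Augment Depot→v1→Port: bottleneck 2, flow now 12.
Augment Depot→v2→Port: bottleneck 8, flow now 20.
Augment Depot→v3→Port: bottleneck 6, flow now 26.
No augmenting path remains; maximum flow = 26.
In the residual graph, reachable from Depot: {Depot, v1, v3, v4}.
Min-cut edges: Depot→v2 (8), Depot→Port (10), v1→Port (2), v3→Port (6); capacity 8 + 10 + 2 + 6 = 26.
This cut is saturated, so no flow can exceed 26.

26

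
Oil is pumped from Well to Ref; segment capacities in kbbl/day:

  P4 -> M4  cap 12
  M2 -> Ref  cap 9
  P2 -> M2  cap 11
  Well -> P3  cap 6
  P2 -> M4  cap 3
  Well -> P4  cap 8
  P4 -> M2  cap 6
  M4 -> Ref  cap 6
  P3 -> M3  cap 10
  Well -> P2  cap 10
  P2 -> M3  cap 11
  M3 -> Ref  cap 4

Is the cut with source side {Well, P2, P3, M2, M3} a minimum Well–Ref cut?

Given cut capacity: 8 + 3 + 9 + 4 = 24.
Augment Well→P2→M2→Ref: bottleneck 9, flow now 9.
Augment Well→P2→M4→Ref: bottleneck 1, flow now 10.
Augment Well→P4→M4→Ref: bottleneck 5, flow now 15.
Augment Well→P3→M3→Ref: bottleneck 4, flow now 19.
No augmenting path remains; maximum flow = 19.
In the residual graph, reachable from Well: {Well, P2, P4, P3, M2, M4, M3}.
Min-cut edges: M2→Ref (9), M4→Ref (6), M3→Ref (4); capacity 9 + 6 + 4 = 19.
Cut capacity 24 exceeds the max flow 19, so it is not minimum.

No — its capacity is 24, but the minimum cut has capacity 19.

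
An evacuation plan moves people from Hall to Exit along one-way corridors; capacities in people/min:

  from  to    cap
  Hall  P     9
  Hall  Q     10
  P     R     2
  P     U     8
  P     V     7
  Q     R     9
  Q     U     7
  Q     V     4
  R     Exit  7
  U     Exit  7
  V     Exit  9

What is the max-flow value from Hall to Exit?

Augment Hall→P→R→Exit: bottleneck 2, flow now 2.
Augment Hall→P→U→Exit: bottleneck 7, flow now 9.
Augment Hall→Q→R→Exit: bottleneck 5, flow now 14.
Augment Hall→Q→V→Exit: bottleneck 4, flow now 18.
Augment Hall→Q→R→P→V→Exit: bottleneck 1, flow now 19. (uses reverse residual edge)
No augmenting path remains; maximum flow = 19.
In the residual graph, reachable from Hall: {Hall}.
Min-cut edges: Hall→P (9), Hall→Q (10); capacity 9 + 10 = 19.
This cut is saturated, so no flow can exceed 19.

19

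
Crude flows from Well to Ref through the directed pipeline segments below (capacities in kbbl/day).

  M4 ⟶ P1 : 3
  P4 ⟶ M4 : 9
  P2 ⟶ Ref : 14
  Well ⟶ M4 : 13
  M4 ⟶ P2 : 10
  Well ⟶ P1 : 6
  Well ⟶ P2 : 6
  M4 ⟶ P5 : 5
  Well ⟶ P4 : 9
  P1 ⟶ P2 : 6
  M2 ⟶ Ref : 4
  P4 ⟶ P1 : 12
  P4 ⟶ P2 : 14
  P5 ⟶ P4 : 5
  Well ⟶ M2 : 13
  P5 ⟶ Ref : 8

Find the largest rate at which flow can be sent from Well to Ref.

23

Augment Well→P2→Ref: bottleneck 6, flow now 6.
Augment Well→M2→Ref: bottleneck 4, flow now 10.
Augment Well→P4→P2→Ref: bottleneck 8, flow now 18.
Augment Well→M4→P5→Ref: bottleneck 5, flow now 23.
No augmenting path remains; maximum flow = 23.
In the residual graph, reachable from Well: {Well, P4, M4, P1, P2, M2}.
Min-cut edges: M4→P5 (5), P2→Ref (14), M2→Ref (4); capacity 5 + 14 + 4 = 23.
This cut is saturated, so no flow can exceed 23.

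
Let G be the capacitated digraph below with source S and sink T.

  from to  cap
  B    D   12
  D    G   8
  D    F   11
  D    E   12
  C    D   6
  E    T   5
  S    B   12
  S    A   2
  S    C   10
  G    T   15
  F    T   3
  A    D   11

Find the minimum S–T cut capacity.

16

Augment S→A→D→E→T: bottleneck 2, flow now 2.
Augment S→B→D→E→T: bottleneck 3, flow now 5.
Augment S→B→D→F→T: bottleneck 3, flow now 8.
Augment S→B→D→G→T: bottleneck 6, flow now 14.
Augment S→C→D→G→T: bottleneck 2, flow now 16.
No augmenting path remains; maximum flow = 16.
By max-flow min-cut, the minimum cut capacity equals the max flow.
In the residual graph, reachable from S: {S, A, B, C, D, E, F}.
Min-cut edges: D→G (8), E→T (5), F→T (3); capacity 8 + 5 + 3 = 16.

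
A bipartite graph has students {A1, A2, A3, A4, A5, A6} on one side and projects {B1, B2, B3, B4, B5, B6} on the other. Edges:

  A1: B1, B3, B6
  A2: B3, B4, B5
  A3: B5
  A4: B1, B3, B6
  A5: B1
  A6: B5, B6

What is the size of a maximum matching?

Unit-capacity flow: source→left, listed edges, right→sink; max matching = max flow.
Augmenting path A1→B1 (+1); matched 1.
Augmenting path A2→B3 (+1); matched 2.
Augmenting path A3→B5 (+1); matched 3.
Augmenting path A4→B6 (+1); matched 4.
Augmenting path A5→B1→A1→B3→A2→B4 (+1); matched 5.
No augmenting path remains; maximum matching = 5.
König certificate: {A2, B1, B3, B5, B6} is a vertex cover of size 5 (every listed pair touches it), so no matching can be larger.

5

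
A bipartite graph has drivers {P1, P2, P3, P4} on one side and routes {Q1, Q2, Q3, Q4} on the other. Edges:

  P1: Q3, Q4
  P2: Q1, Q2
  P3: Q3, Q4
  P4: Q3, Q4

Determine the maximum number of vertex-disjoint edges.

Unit-capacity flow: source→left, listed edges, right→sink; max matching = max flow.
Augmenting path P1→Q3 (+1); matched 1.
Augmenting path P2→Q1 (+1); matched 2.
Augmenting path P3→Q4 (+1); matched 3.
No augmenting path remains; maximum matching = 3.
König certificate: {P2, Q3, Q4} is a vertex cover of size 3 (every listed pair touches it), so no matching can be larger.

3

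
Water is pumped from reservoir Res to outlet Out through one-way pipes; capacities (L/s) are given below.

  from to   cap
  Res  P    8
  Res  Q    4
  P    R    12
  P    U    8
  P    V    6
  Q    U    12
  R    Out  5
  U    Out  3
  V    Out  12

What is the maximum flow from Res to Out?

Augment Res→P→R→Out: bottleneck 5, flow now 5.
Augment Res→P→U→Out: bottleneck 3, flow now 8.
Augment Res→Q→U→P→V→Out: bottleneck 3, flow now 11. (uses reverse residual edge)
No augmenting path remains; maximum flow = 11.
In the residual graph, reachable from Res: {Res, Q, U}.
Min-cut edges: Res→P (8), U→Out (3); capacity 8 + 3 = 11.
This cut is saturated, so no flow can exceed 11.

11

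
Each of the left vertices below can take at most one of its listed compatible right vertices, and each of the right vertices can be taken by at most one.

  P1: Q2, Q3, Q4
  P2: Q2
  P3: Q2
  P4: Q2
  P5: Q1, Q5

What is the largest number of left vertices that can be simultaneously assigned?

3

Unit-capacity flow: source→left, listed edges, right→sink; max matching = max flow.
Augmenting path P1→Q2 (+1); matched 1.
Augmenting path P5→Q1 (+1); matched 2.
Augmenting path P2→Q2→P1→Q3 (+1); matched 3.
No augmenting path remains; maximum matching = 3.
König certificate: {P1, P5, Q2} is a vertex cover of size 3 (every listed pair touches it), so no matching can be larger.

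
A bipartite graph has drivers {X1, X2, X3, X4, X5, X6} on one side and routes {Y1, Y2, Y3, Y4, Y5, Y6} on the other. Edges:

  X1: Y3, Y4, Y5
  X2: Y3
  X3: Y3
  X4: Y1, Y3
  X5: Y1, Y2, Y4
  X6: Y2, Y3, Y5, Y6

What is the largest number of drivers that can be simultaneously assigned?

Unit-capacity flow: source→left, listed edges, right→sink; max matching = max flow.
Augmenting path X1→Y3 (+1); matched 1.
Augmenting path X4→Y1 (+1); matched 2.
Augmenting path X5→Y2 (+1); matched 3.
Augmenting path X6→Y5 (+1); matched 4.
Augmenting path X2→Y3→X1→Y4 (+1); matched 5.
No augmenting path remains; maximum matching = 5.
König certificate: {X1, X4, X5, X6, Y3} is a vertex cover of size 5 (every listed pair touches it), so no matching can be larger.

5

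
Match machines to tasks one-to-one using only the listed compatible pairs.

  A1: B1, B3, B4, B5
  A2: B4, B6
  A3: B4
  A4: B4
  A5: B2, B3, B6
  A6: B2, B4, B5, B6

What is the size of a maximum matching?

5

Unit-capacity flow: source→left, listed edges, right→sink; max matching = max flow.
Augmenting path A1→B1 (+1); matched 1.
Augmenting path A2→B4 (+1); matched 2.
Augmenting path A5→B2 (+1); matched 3.
Augmenting path A6→B5 (+1); matched 4.
Augmenting path A3→B4→A2→B6 (+1); matched 5.
No augmenting path remains; maximum matching = 5.
König certificate: {A1, A2, A5, A6, B4} is a vertex cover of size 5 (every listed pair touches it), so no matching can be larger.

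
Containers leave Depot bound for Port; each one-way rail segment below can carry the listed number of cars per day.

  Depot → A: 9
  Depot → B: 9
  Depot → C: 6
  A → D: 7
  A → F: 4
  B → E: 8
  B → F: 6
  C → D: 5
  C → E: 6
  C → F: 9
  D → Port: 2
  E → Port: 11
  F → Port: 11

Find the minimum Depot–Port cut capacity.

Augment Depot→A→D→Port: bottleneck 2, flow now 2.
Augment Depot→A→F→Port: bottleneck 4, flow now 6.
Augment Depot→B→E→Port: bottleneck 8, flow now 14.
Augment Depot→B→F→Port: bottleneck 1, flow now 15.
Augment Depot→C→E→Port: bottleneck 3, flow now 18.
Augment Depot→C→F→Port: bottleneck 3, flow now 21.
No augmenting path remains; maximum flow = 21.
By max-flow min-cut, the minimum cut capacity equals the max flow.
In the residual graph, reachable from Depot: {Depot, A, D}.
Min-cut edges: Depot→B (9), Depot→C (6), A→F (4), D→Port (2); capacity 9 + 6 + 4 + 2 = 21.

21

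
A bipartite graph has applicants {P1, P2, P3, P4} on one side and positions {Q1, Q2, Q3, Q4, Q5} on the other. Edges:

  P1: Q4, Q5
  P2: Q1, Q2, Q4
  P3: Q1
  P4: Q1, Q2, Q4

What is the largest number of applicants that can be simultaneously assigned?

Unit-capacity flow: source→left, listed edges, right→sink; max matching = max flow.
Augmenting path P1→Q4 (+1); matched 1.
Augmenting path P2→Q1 (+1); matched 2.
Augmenting path P4→Q2 (+1); matched 3.
Augmenting path P3→Q1→P2→Q4→P1→Q5 (+1); matched 4.
No augmenting path remains; maximum matching = 4.
König certificate: {P1, P2, P3, P4} is a vertex cover of size 4 (every listed pair touches it), so no matching can be larger.

4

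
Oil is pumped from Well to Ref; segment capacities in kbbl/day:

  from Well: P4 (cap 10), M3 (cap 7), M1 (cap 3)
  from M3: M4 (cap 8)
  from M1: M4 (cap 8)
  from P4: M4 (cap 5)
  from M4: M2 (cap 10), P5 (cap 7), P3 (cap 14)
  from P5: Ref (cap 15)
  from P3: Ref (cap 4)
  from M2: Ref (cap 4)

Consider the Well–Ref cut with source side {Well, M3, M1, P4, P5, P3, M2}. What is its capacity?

Edges leaving {Well, M3, M1, P4, P5, P3, M2}: M3→M4 (8), M1→M4 (8), P4→M4 (5), P5→Ref (15), P3→Ref (4), M2→Ref (4).
Cut capacity = 8 + 8 + 5 + 15 + 4 + 4 = 44.

44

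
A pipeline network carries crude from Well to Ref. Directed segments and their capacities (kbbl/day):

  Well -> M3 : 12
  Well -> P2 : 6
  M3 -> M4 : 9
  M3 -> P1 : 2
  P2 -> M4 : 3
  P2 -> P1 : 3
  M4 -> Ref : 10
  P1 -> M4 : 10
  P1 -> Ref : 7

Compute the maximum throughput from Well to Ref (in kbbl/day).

Augment Well→M3→M4→Ref: bottleneck 9, flow now 9.
Augment Well→M3→P1→Ref: bottleneck 2, flow now 11.
Augment Well→P2→M4→Ref: bottleneck 1, flow now 12.
Augment Well→P2→P1→Ref: bottleneck 3, flow now 15.
No augmenting path remains; maximum flow = 15.
In the residual graph, reachable from Well: {Well, M3, P2, M4}.
Min-cut edges: M3→P1 (2), P2→P1 (3), M4→Ref (10); capacity 2 + 3 + 10 = 15.
This cut is saturated, so no flow can exceed 15.

15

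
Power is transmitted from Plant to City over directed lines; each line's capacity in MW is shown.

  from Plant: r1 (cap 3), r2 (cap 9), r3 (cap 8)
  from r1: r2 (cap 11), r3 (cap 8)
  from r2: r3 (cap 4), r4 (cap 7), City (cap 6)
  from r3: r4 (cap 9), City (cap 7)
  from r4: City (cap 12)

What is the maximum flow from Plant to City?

Augment Plant→r2→City: bottleneck 6, flow now 6.
Augment Plant→r3→City: bottleneck 7, flow now 13.
Augment Plant→r2→r4→City: bottleneck 3, flow now 16.
Augment Plant→r3→r4→City: bottleneck 1, flow now 17.
Augment Plant→r1→r2→r4→City: bottleneck 3, flow now 20.
No augmenting path remains; maximum flow = 20.
In the residual graph, reachable from Plant: {Plant}.
Min-cut edges: Plant→r1 (3), Plant→r2 (9), Plant→r3 (8); capacity 3 + 9 + 8 = 20.
This cut is saturated, so no flow can exceed 20.

20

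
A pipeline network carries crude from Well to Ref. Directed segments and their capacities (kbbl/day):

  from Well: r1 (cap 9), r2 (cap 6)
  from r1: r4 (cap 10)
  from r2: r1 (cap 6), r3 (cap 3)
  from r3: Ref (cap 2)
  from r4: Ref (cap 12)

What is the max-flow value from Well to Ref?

Augment Well→r1→r4→Ref: bottleneck 9, flow now 9.
Augment Well→r2→r3→Ref: bottleneck 2, flow now 11.
Augment Well→r2→r1→r4→Ref: bottleneck 1, flow now 12.
No augmenting path remains; maximum flow = 12.
In the residual graph, reachable from Well: {Well, r1, r2, r3}.
Min-cut edges: r1→r4 (10), r3→Ref (2); capacity 10 + 2 = 12.
This cut is saturated, so no flow can exceed 12.

12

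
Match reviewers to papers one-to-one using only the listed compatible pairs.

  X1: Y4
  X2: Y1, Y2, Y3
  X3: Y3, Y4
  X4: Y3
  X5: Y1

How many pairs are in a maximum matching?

Unit-capacity flow: source→left, listed edges, right→sink; max matching = max flow.
Augmenting path X1→Y4 (+1); matched 1.
Augmenting path X2→Y1 (+1); matched 2.
Augmenting path X3→Y3 (+1); matched 3.
Augmenting path X5→Y1→X2→Y2 (+1); matched 4.
No augmenting path remains; maximum matching = 4.
König certificate: {X2, X5, Y3, Y4} is a vertex cover of size 4 (every listed pair touches it), so no matching can be larger.

4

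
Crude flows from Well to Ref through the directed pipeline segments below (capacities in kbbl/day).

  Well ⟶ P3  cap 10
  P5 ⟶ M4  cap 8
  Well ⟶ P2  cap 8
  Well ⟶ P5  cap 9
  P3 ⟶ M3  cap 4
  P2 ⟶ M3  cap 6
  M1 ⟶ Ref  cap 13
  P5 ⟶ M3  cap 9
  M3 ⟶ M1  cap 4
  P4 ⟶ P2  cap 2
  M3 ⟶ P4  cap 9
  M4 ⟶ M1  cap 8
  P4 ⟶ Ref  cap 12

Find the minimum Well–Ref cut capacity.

19

Augment Well→P2→M3→P4→Ref: bottleneck 6, flow now 6.
Augment Well→P3→M3→P4→Ref: bottleneck 3, flow now 9.
Augment Well→P3→M3→M1→Ref: bottleneck 1, flow now 10.
Augment Well→P5→M3→M1→Ref: bottleneck 3, flow now 13.
Augment Well→P5→M4→M1→Ref: bottleneck 6, flow now 19.
No augmenting path remains; maximum flow = 19.
By max-flow min-cut, the minimum cut capacity equals the max flow.
In the residual graph, reachable from Well: {Well, P2, P3}.
Min-cut edges: Well→P5 (9), P2→M3 (6), P3→M3 (4); capacity 9 + 6 + 4 = 19.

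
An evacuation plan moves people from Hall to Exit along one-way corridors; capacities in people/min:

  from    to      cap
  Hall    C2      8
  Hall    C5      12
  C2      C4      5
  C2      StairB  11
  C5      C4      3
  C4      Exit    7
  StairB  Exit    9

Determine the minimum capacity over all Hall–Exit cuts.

11

Augment Hall→C2→C4→Exit: bottleneck 5, flow now 5.
Augment Hall→C2→StairB→Exit: bottleneck 3, flow now 8.
Augment Hall→C5→C4→Exit: bottleneck 2, flow now 10.
Augment Hall→C5→C4→C2→StairB→Exit: bottleneck 1, flow now 11. (uses reverse residual edge)
No augmenting path remains; maximum flow = 11.
By max-flow min-cut, the minimum cut capacity equals the max flow.
In the residual graph, reachable from Hall: {Hall, C5}.
Min-cut edges: Hall→C2 (8), C5→C4 (3); capacity 8 + 3 = 11.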